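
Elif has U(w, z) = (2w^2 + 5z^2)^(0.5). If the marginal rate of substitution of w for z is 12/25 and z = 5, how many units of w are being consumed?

For CES with ρ = 2, MRS = (2/5)·(z/w)^(-1).
Setting (2/5)·(5/w)^(-1) = 12/25 gives (5/w)^(-1) = 1.2, so 5/w = 5/6 and w = 6.

w = 6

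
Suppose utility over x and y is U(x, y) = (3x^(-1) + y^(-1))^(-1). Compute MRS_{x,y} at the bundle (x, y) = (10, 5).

MRS = 0.75

For CES with ρ = -1, MRS = (3/1)·(y/x)^2.
At (10, 5): MRS = 0.75.
That is, one extra unit of x is worth 0.75 units of y at the margin.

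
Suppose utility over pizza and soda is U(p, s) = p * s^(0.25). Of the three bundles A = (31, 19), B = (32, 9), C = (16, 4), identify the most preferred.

Bundle A

Evaluate utility at each bundle:
U(A) = 64.722.
U(B) = 55.426.
U(C) = 22.627.
Highest utility is A, so A ≻ B ≻ C.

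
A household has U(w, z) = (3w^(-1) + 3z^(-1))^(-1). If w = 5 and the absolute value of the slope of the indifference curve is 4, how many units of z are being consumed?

For CES with ρ = -1, MRS = (z/w)^2.
Setting (z/5)^2 = 4 gives z/5 = 2 and z = 10.

z = 10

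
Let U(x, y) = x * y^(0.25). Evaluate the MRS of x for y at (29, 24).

MRS = 96/29

MU_x = y^(0.25) and MU_y = 0.25·x·y^(-0.75).
MRS = MU_x/MU_y = (4)·y/x.
At (29, 24): MRS = 96/29.
So at (29, 24) the consumer would give up 96/29 units of y for one more unit of x.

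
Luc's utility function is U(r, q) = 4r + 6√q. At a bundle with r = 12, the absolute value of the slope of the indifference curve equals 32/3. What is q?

q = 64

MU_r = 4, MU_q = 6/(2√q).
MRS = 4 ÷ (6/(2√q)).
MRS depends only on q: (4/3)·√q = 32/3 ⇒ √q = (32/3)/(4/3) = 8 ⇒ q = 64.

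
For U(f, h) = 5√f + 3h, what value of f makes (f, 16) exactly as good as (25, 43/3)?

f = 16

U(25, 43/3) = 68.
Set U(f, 16) = 68 and solve.
With h = 16: 5√f = 68 − 3·16 = 20, so √f = 4 and f = 16.
Check: U(16, 16) = 68.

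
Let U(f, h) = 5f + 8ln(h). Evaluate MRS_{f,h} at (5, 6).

MU_f = 5, MU_h = 8/h.
MRS = 5 ÷ (8/h).
At (5, 6): MRS = 3.75.
The indifference curve has slope −3.75 at this bundle.

MRS = 3.75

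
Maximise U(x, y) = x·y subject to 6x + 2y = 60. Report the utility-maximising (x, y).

MU_x = y and MU_y = x.
MRS = MU_x/MU_y = y/x.
Tangency: set MRS = p_x/p_y = 6/2 = 3.
So y/x = 3, i.e. y = 3·x.
Substitute into the budget 6·x + 2·y = 60: 12·x = 60, so x* = 5.
Then y* = 3·5 = 15.

x* = 5, y* = 15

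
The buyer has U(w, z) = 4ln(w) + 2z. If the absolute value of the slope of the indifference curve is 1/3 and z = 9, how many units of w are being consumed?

w = 6

MU_w = 4/w, MU_z = 2.
MRS = 4/w ÷ 2.
MRS depends only on w: 2/w = 1/3 ⇒ w = 2/(1/3) = 6.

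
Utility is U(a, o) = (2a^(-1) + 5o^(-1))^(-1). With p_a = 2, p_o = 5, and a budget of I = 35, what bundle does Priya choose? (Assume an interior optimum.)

For CES with ρ = -1, MRS = (2/5)·(o/a)^2.
Tangency: set MRS = p_a/p_o = 2/5 = 0.4.
So (o/a)^2 = 1; taking the square root, o/a = 1, i.e. o = a.
Substitute into the budget 2·a + 5·o = 35: 7·a = 35, so a* = 5 and o* = 5.

a* = 5, o* = 5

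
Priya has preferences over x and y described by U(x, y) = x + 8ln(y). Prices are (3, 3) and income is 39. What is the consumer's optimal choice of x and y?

x* = 5, y* = 8

MU_x = 1, MU_y = 8/y.
MRS = 1 ÷ (8/y).
Tangency: set MRS = p_x/p_y = 3/3 = 1.
MRS depends only on y: 0.125·y = 1 ⇒ y* = 1/0.125 = 8.
From the budget, 3·x = 39 − 3·8 = 15, so x* = 5.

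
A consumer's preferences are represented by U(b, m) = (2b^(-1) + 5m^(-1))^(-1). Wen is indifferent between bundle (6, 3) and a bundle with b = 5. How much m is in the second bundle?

m = 3.125

U depends on (b, m) only through S = 2b^(-1) + 5m^(-1), so equal utility means equal S. At (6, 3): S = 2.
With b = 5: 2·5^(-1) = 0.4, so 5m^(-1) = 2 − 0.4 = 1.6, i.e. m^(-1) = 8/25.
Hence m = 1/(8/25) = 3.125.
Check: U(5, 3.125) = 0.5.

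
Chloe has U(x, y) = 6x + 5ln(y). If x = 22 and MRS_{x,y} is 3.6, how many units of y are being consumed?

MU_x = 6, MU_y = 5/y.
MRS = 6 ÷ (5/y).
MRS depends only on y: 1.2·y = 3.6 ⇒ y = 3.6/1.2 = 3.

y = 3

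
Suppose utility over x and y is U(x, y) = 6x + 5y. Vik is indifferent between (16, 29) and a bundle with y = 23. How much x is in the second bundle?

x = 21

U(16, 29) = 241.
Set U(x, 23) = 241 and solve.
6x + 5·23 = 241 ⇒ 6x = 126 ⇒ x = 21.
Check: U(21, 23) = 241.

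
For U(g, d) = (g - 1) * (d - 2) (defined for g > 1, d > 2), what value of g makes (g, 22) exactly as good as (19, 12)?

g = 10

U(19, 12) = 180.
Set U(g, 22) = 180 and solve.
With d = 22: (22 − 2) = 20, so (g − 1) = 180/20 = 9.
So g = 1 + 9 = 10.
Check: U(10, 22) = 180.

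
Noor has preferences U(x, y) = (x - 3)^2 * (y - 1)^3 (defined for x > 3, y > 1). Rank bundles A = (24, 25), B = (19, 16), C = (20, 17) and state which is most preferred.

Evaluate utility at each bundle:
U(A) = 6096384.
U(B) = 864000.
U(C) = 1183744.
Highest utility is A, so A ≻ C ≻ B.

Bundle A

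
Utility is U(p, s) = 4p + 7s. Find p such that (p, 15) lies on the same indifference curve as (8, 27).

U(8, 27) = 221.
Set U(p, 15) = 221 and solve.
4p + 7·15 = 221 ⇒ 4p = 116 ⇒ p = 29.
Check: U(29, 15) = 221.

p = 29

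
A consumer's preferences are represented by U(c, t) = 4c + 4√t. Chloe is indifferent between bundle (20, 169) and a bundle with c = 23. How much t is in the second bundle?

t = 100

U(20, 169) = 132.
Set U(23, t) = 132 and solve.
With c = 23: 4√t = 132 − 4·23 = 40, so √t = 10 and t = 100.
Check: U(23, 100) = 132.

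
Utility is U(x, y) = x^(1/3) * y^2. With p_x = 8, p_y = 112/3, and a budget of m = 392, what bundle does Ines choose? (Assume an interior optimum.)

MU_x = 1/3·x^(-2/3)·y^2 and MU_y = 2·x^(1/3)·y.
MRS = MU_x/MU_y = (1/6)·y/x.
Tangency: set MRS = p_x/p_y = 8/(112/3) = 3/14.
So (1/6)·y/x = 3/14, i.e. y = (9/7)·x.
Substitute into the budget 8·x + (112/3)·y = 392: 56·x = 392, so x* = 7.
Then y* = (9/7)·7 = 9.

x* = 7, y* = 9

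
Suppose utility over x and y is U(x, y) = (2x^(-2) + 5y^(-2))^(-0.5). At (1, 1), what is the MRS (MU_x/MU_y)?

MRS = 0.4

For CES with ρ = -2, MRS = (2/5)·(y/x)^3.
At (1, 1): MRS = 0.4.
The indifference curve has slope −0.4 at this bundle.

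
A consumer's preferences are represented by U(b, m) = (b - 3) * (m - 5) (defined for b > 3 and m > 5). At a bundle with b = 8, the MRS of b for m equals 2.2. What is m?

m = 16

MU_b = (m−5), MU_m = (b−3).
MRS = (m−5)/(b−3).
Substitute b = 8: MRS = (m − 5)/5. Setting this equal to 2.2 gives m − 5 = 2.2·5 = 11, so m = 16.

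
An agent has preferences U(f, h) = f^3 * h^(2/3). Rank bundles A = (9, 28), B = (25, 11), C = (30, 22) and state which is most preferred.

Evaluate utility at each bundle:
U(A) = 6722.016.
U(B) = 77282.616.
U(C) = 211988.459.
Highest utility is C, so C ≻ B ≻ A.

Bundle C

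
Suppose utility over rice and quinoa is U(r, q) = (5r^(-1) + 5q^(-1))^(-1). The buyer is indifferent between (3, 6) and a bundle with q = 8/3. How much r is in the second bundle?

U depends on (r, q) only through S = 5r^(-1) + 5q^(-1), so equal utility means equal S. At (3, 6): S = 2.5.
With q = 8/3: 5·(8/3)^(-1) = 1.875, so 5r^(-1) = 2.5 − 1.875 = 0.625, i.e. r^(-1) = 0.125.
Hence r = 1/0.125 = 8.
Check: U(8, 8/3) = 0.4.

r = 8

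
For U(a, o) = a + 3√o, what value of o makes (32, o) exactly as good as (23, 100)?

U(23, 100) = 53.
Set U(32, o) = 53 and solve.
With a = 32: 3√o = 53 − 32 = 21, so √o = 7 and o = 49.
Check: U(32, 49) = 53.

o = 49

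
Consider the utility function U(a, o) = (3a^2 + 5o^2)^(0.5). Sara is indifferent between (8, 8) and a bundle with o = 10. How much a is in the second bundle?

U depends on (a, o) only through S = 3a^2 + 5o^2, so equal utility means equal S. At (8, 8): S = 512.
With o = 10: 5·10^2 = 500, so 3a^2 = 512 − 500 = 12, i.e. a^2 = 4.
Hence a = √4 = 2.
Check: U(2, 10) = 22.6274.

a = 2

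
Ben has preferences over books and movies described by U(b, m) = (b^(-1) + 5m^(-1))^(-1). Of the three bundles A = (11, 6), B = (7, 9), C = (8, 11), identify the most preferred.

Evaluate utility at each bundle:
U(A) = 1.082.
U(B) = 1.432.
U(C) = 1.725.
Highest utility is C, so C ≻ B ≻ A.

Bundle C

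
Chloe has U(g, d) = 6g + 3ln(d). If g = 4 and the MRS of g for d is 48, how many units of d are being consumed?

d = 24

MU_g = 6, MU_d = 3/d.
MRS = 6 ÷ (3/d).
MRS depends only on d: 2·d = 48 ⇒ d = 48/2 = 24.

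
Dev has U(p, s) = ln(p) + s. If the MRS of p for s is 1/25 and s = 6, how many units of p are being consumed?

MU_p = 1/p, MU_s = 1.
MRS = 1/p ÷ 1.
MRS depends only on p: 1/p = 1/25 ⇒ p = 1/(1/25) = 25.

p = 25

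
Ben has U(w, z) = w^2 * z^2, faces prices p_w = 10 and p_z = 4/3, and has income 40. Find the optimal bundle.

MU_w = 2·w·z^2 and MU_z = 2·w^2·z.
MRS = MU_w/MU_z = z/w.
Tangency: set MRS = p_w/p_z = 10/(4/3) = 7.5.
So z/w = 7.5, i.e. z = 7.5·w.
Substitute into the budget 10·w + (4/3)·z = 40: 20·w = 40, so w* = 2.
Then z* = 7.5·2 = 15.

w* = 2, z* = 15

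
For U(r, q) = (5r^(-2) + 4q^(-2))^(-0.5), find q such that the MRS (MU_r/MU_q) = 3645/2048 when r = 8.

For CES with ρ = -2, MRS = (5/4)·(q/r)^3.
Setting (5/4)·(q/8)^3 = 3645/2048 gives (q/8)^3 = 729/512, so q/8 = 1.125 and q = 9.

q = 9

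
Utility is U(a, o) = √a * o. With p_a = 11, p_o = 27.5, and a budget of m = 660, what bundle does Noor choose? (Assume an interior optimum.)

a* = 20, o* = 16

MU_a = 0.5·a^(-0.5)·o and MU_o = √a.
MRS = MU_a/MU_o = (0.5)·o/a.
Tangency: set MRS = p_a/p_o = 11/27.5 = 0.4.
So (0.5)·o/a = 0.4, i.e. o = 0.8·a.
Substitute into the budget 11·a + 27.5·o = 660: 33·a = 660, so a* = 20.
Then o* = 0.8·20 = 16.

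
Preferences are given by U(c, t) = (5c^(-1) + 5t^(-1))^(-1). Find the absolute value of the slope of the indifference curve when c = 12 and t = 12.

MRS = 1

For CES with ρ = -1, MRS = (t/c)^2.
At (12, 12): MRS = 1.
So at (12, 12) the consumer would give up 1 units of t for one more unit of c.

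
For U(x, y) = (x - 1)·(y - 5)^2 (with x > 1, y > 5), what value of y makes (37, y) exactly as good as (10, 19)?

y = 12

U(10, 19) = 1764.
Set U(37, y) = 1764 and solve.
With x = 37: (37 − 1) = 36, so (y − 5)^2 = 1764/36 = 49.
Taking the square root (with y > 5): y − 5 = 7, so y = 12.
Check: U(37, 12) = 1764.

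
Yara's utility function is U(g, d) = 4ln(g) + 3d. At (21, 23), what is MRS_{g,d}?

MU_g = 4/g, MU_d = 3.
MRS = 4/g ÷ 3.
At (21, 23): MRS = 4/63.
So at (21, 23) the consumer would give up 4/63 units of d for one more unit of g.

MRS = 4/63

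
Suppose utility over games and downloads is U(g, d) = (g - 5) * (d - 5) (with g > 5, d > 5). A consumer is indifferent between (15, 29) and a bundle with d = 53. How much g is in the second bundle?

U(15, 29) = 240.
Set U(g, 53) = 240 and solve.
With d = 53: (53 − 5) = 48, so (g − 5) = 240/48 = 5.
So g = 5 + 5 = 10.
Check: U(10, 53) = 240.

g = 10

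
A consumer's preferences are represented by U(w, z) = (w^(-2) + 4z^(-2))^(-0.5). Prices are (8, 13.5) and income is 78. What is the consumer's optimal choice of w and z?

w* = 3, z* = 4

For CES with ρ = -2, MRS = (1/4)·(z/w)^3.
Tangency: set MRS = p_w/p_z = 8/13.5 = 16/27.
So (z/w)^3 = 64/27; taking the cube root, z/w = 4/3, i.e. z = (4/3)·w.
Substitute into the budget 8·w + 13.5·z = 78: 26·w = 78, so w* = 3 and z* = (4/3)·3 = 4.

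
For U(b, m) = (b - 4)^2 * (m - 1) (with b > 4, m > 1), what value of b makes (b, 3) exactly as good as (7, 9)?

U(7, 9) = 72.
Set U(b, 3) = 72 and solve.
With m = 3: (3 − 1) = 2, so (b − 4)^2 = 72/2 = 36.
Taking the square root (with b > 4): b − 4 = 6, so b = 10.
Check: U(10, 3) = 72.

b = 10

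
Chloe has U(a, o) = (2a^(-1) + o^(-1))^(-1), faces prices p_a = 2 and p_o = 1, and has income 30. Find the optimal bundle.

a* = 10, o* = 10

For CES with ρ = -1, MRS = (2/1)·(o/a)^2.
Tangency: set MRS = p_a/p_o = 2/1 = 2.
So (o/a)^2 = 1; taking the square root, o/a = 1, i.e. o = a.
Substitute into the budget 2·a + 1·o = 30: 3·a = 30, so a* = 10 and o* = 10.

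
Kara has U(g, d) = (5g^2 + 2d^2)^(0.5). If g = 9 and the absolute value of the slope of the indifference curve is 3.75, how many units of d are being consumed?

d = 6

For CES with ρ = 2, MRS = (5/2)·(d/g)^(-1).
Setting (5/2)·(d/9)^(-1) = 3.75 gives (d/9)^(-1) = 1.5, so d/9 = 2/3 and d = 6.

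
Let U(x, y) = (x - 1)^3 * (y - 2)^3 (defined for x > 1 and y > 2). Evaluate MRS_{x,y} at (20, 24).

MU_x = 3·(x−1)^2·(y−2)^3, MU_y = 3·(x−1)^3·(y−2)^2.
MRS = (y−2)/(x−1).
At (20, 24): MRS = 22/19.
So at (20, 24) the consumer would give up 22/19 units of y for one more unit of x.

MRS = 22/19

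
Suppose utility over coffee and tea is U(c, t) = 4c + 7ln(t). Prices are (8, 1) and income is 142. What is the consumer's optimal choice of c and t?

MU_c = 4, MU_t = 7/t.
MRS = 4 ÷ (7/t).
Tangency: set MRS = p_c/p_t = 8/1 = 8.
MRS depends only on t: (4/7)·t = 8 ⇒ t* = 8/(4/7) = 14.
From the budget, 8·c = 142 − 1·14 = 128, so c* = 16.

c* = 16, t* = 14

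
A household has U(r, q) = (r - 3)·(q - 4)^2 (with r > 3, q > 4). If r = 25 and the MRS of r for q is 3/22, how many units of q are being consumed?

MU_r = (q−4)^2, MU_q = 2·(r−3)·(q−4).
MRS = (1/2)·(q−4)/(r−3).
Substitute r = 25: MRS = (q − 4)/44. Setting this equal to 3/22 gives q − 4 = (3/22)·44 = 6, so q = 10.

q = 10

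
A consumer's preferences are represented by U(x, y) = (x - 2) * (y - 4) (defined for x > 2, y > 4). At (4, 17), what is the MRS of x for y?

MRS = 6.5

MU_x = (y−4), MU_y = (x−2).
MRS = (y−4)/(x−2).
At (4, 17): MRS = 6.5.
So at (4, 17) the consumer would give up 6.5 units of y for one more unit of x.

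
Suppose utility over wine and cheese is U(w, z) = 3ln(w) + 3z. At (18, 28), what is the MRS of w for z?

MU_w = 3/w, MU_z = 3.
MRS = 3/w ÷ 3.
At (18, 28): MRS = 1/18.
That is, one extra unit of w is worth 1/18 units of z at the margin.

MRS = 1/18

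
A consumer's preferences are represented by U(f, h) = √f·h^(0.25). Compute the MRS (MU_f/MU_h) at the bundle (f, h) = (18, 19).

MRS = 19/9

MU_f = 0.5·f^(-0.5)·h^(0.25) and MU_h = 0.25·√f·h^(-0.75).
MRS = MU_f/MU_h = (2)·h/f.
At (18, 19): MRS = 19/9.
That is, one extra unit of f is worth 19/9 units of h at the margin.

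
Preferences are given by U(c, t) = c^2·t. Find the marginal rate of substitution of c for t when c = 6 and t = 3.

MU_c = 2·c·t and MU_t = c^2.
MRS = MU_c/MU_t = (2/1)·t/c.
At (6, 3): MRS = 1.
So at (6, 3) the consumer would give up 1 units of t for one more unit of c.

MRS = 1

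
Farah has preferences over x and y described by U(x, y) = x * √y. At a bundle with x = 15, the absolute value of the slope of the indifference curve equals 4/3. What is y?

y = 10

MU_x = √y and MU_y = 0.5·x·y^(-0.5).
MRS = MU_x/MU_y = (2)·y/x.
Substitute x = 15: MRS = y/7.5. Setting y/7.5 = 4/3 gives y = (4/3)·7.5 = 10.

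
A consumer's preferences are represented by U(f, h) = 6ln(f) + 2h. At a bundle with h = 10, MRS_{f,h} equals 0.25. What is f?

MU_f = 6/f, MU_h = 2.
MRS = 6/f ÷ 2.
MRS depends only on f: 3/f = 0.25 ⇒ f = 3/0.25 = 12.

f = 12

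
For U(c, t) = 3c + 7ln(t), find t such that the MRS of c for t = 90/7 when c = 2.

MU_c = 3, MU_t = 7/t.
MRS = 3 ÷ (7/t).
MRS depends only on t: (3/7)·t = 90/7 ⇒ t = (90/7)/(3/7) = 30.

t = 30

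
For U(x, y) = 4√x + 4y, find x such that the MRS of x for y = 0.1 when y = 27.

x = 25

MU_x = 4/(2√x), MU_y = 4.
MRS = 4/(2√x) ÷ 4.
MRS depends only on x: 0.5/√x = 0.1 ⇒ √x = 0.5/0.1 = 5 ⇒ x = 25.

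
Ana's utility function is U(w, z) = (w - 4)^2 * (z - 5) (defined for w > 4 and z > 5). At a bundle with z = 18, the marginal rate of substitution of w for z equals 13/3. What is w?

MU_w = 2·(w−4)·(z−5), MU_z = (w−4)^2.
MRS = (2/1)·(z−5)/(w−4).
Substitute z = 18: MRS = 26/(w − 4). Setting this equal to 13/3 gives w − 4 = 26/(13/3) = 6, so w = 10.

w = 10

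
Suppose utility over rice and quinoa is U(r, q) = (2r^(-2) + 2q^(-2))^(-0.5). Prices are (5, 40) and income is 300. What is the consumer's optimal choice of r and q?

For CES with ρ = -2, MRS = (q/r)^3.
Tangency: set MRS = p_r/p_q = 5/40 = 0.125.
So (q/r)^3 = 0.125; taking the cube root, q/r = 0.5, i.e. q = 0.5·r.
Substitute into the budget 5·r + 40·q = 300: 25·r = 300, so r* = 12 and q* = 0.5·12 = 6.

r* = 12, q* = 6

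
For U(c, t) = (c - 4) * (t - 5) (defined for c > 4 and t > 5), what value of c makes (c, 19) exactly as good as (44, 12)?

c = 24

U(44, 12) = 280.
Set U(c, 19) = 280 and solve.
With t = 19: (19 − 5) = 14, so (c − 4) = 280/14 = 20.
So c = 4 + 20 = 24.
Check: U(24, 19) = 280.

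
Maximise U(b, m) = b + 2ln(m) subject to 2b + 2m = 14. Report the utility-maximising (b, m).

b* = 5, m* = 2

MU_b = 1, MU_m = 2/m.
MRS = 1 ÷ (2/m).
Tangency: set MRS = p_b/p_m = 2/2 = 1.
MRS depends only on m: 0.5·m = 1 ⇒ m* = 1/0.5 = 2.
From the budget, 2·b = 14 − 2·2 = 10, so b* = 5.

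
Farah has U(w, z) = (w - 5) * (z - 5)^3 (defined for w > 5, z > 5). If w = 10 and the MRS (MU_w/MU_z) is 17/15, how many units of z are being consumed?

MU_w = (z−5)^3, MU_z = 3·(w−5)·(z−5)^2.
MRS = (1/3)·(z−5)/(w−5).
Substitute w = 10: MRS = (z − 5)/15. Setting this equal to 17/15 gives z − 5 = (17/15)·15 = 17, so z = 22.

z = 22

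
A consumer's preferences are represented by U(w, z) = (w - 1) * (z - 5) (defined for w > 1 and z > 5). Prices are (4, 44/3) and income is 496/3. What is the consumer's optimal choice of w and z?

w* = 12, z* = 8

MU_w = (z−5), MU_z = (w−1).
MRS = (z−5)/(w−1).
Tangency: set MRS = p_w/p_z = 4/(44/3) = 3/11.
So (z − 5)/(w − 1) = 3/11, i.e. (z − 5) = (3/11)·(w − 1).
Rewrite the budget in excess-of-subsistence terms: 4·(w − 1) + (44/3)·(z − 5) = 496/3 − 4·1 − (44/3)·5 = 88.
Substituting, 8·(w − 1) = 88, so w − 1 = 11 and w* = 12.
Then z − 5 = (3/11)·11 = 3, so z* = 8.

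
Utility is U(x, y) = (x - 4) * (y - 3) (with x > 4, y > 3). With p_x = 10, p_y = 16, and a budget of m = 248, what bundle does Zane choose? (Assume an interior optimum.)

MU_x = (y−3), MU_y = (x−4).
MRS = (y−3)/(x−4).
Tangency: set MRS = p_x/p_y = 10/16 = 0.625.
So (y − 3)/(x − 4) = 0.625, i.e. (y − 3) = 0.625·(x − 4).
Rewrite the budget in excess-of-subsistence terms: 10·(x − 4) + 16·(y − 3) = 248 − 10·4 − 16·3 = 160.
Substituting, 20·(x − 4) = 160, so x − 4 = 8 and x* = 12.
Then y − 3 = 0.625·8 = 5, so y* = 8.

x* = 12, y* = 8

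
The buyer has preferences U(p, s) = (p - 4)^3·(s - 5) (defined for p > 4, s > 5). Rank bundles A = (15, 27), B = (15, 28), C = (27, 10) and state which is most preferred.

Bundle C

Evaluate utility at each bundle:
U(A) = 29282.
U(B) = 30613.
U(C) = 60835.
Highest utility is C, so C ≻ B ≻ A.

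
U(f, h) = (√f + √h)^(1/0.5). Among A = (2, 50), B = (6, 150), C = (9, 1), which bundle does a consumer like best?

Bundle B

Evaluate utility at each bundle:
U(A) = 72.000.
U(B) = 216.000.
U(C) = 16.000.
Highest utility is B, so B ≻ A ≻ C.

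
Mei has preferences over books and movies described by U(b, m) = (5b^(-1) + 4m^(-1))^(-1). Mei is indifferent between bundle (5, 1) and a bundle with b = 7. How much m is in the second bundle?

U depends on (b, m) only through S = 5b^(-1) + 4m^(-1), so equal utility means equal S. At (5, 1): S = 5.
With b = 7: 5·7^(-1) = 5/7, so 4m^(-1) = 5 − 5/7 = 30/7, i.e. m^(-1) = 15/14.
Hence m = 1/(15/14) = 14/15.
Check: U(7, 14/15) = 0.2.

m = 14/15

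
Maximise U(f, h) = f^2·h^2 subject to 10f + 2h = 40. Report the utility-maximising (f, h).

f* = 2, h* = 10

MU_f = 2·f·h^2 and MU_h = 2·f^2·h.
MRS = MU_f/MU_h = h/f.
Tangency: set MRS = p_f/p_h = 10/2 = 5.
So h/f = 5, i.e. h = 5·f.
Substitute into the budget 10·f + 2·h = 40: 20·f = 40, so f* = 2.
Then h* = 5·2 = 10.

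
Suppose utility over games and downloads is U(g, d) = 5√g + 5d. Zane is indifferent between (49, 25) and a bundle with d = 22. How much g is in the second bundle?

U(49, 25) = 160.
Set U(g, 22) = 160 and solve.
With d = 22: 5√g = 160 − 5·22 = 50, so √g = 10 and g = 100.
Check: U(100, 22) = 160.

g = 100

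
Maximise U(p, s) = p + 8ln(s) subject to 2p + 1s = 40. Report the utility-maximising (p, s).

MU_p = 1, MU_s = 8/s.
MRS = 1 ÷ (8/s).
Tangency: set MRS = p_p/p_s = 2/1 = 2.
MRS depends only on s: 0.125·s = 2 ⇒ s* = 2/0.125 = 16.
From the budget, 2·p = 40 − 1·16 = 24, so p* = 12.

p* = 12, s* = 16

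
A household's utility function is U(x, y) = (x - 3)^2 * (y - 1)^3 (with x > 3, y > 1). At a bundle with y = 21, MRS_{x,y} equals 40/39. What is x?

MU_x = 2·(x−3)·(y−1)^3, MU_y = 3·(x−3)^2·(y−1)^2.
MRS = (2/3)·(y−1)/(x−3).
Substitute y = 21: MRS = (40/3)/(x − 3). Setting this equal to 40/39 gives x − 3 = (40/3)/(40/39) = 13, so x = 16.

x = 16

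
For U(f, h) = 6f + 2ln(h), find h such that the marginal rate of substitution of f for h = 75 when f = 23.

MU_f = 6, MU_h = 2/h.
MRS = 6 ÷ (2/h).
MRS depends only on h: 3·h = 75 ⇒ h = 75/3 = 25.

h = 25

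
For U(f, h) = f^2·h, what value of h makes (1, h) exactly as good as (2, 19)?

h = 76

U(2, 19) = 76.
Set U(1, h) = 76 and solve.
With f = 1: 1^2 = 1, so h = 76/1 = 76.
Check: U(1, 76) = 76.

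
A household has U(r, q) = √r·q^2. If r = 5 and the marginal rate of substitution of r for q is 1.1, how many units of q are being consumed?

q = 22

MU_r = 0.5·r^(-0.5)·q^2 and MU_q = 2·√r·q.
MRS = MU_r/MU_q = (0.25)·q/r.
Substitute r = 5: MRS = q/20. Setting q/20 = 1.1 gives q = 1.1·20 = 22.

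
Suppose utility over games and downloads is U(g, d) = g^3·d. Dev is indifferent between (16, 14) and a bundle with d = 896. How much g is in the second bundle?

U(16, 14) = 57344.
Set U(g, 896) = 57344 and solve.
With d = 896: g^3 = 57344/896 = 64; taking the cube root, g = 4.
Check: U(4, 896) = 57344.

g = 4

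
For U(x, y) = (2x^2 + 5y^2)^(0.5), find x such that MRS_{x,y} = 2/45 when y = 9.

x = 1

For CES with ρ = 2, MRS = (2/5)·(y/x)^(-1).
Setting (2/5)·(9/x)^(-1) = 2/45 gives (9/x)^(-1) = 1/9, so 9/x = 9 and x = 1.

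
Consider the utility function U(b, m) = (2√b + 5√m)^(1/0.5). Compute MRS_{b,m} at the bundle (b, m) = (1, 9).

MRS = 1.2

For CES with ρ = 0.5, MRS = (2/5)·√(m/b).
At (1, 9): MRS = 1.2.
So at (1, 9) the consumer would give up 1.2 units of m for one more unit of b.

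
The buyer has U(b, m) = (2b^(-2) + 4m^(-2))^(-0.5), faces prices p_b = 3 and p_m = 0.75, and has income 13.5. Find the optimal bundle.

For CES with ρ = -2, MRS = (2/4)·(m/b)^3.
Tangency: set MRS = p_b/p_m = 3/0.75 = 4.
So (m/b)^3 = 8; taking the cube root, m/b = 2, i.e. m = 2·b.
Substitute into the budget 3·b + 0.75·m = 13.5: 4.5·b = 13.5, so b* = 3 and m* = 2·3 = 6.

b* = 3, m* = 6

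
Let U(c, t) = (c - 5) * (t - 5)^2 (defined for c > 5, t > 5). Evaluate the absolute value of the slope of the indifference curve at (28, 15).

MU_c = (t−5)^2, MU_t = 2·(c−5)·(t−5).
MRS = (1/2)·(t−5)/(c−5).
At (28, 15): MRS = 5/23.
So at (28, 15) the consumer would give up 5/23 units of t for one more unit of c.

MRS = 5/23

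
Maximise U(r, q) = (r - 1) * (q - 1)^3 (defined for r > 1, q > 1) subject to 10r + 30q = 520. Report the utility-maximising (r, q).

r* = 13, q* = 13

MU_r = (q−1)^3, MU_q = 3·(r−1)·(q−1)^2.
MRS = (1/3)·(q−1)/(r−1).
Tangency: set MRS = p_r/p_q = 10/30 = 1/3.
So (1/3)·(q − 1)/(r − 1) = 1/3, i.e. (q − 1) = (r − 1).
Rewrite the budget in excess-of-subsistence terms: 10·(r − 1) + 30·(q − 1) = 520 − 10·1 − 30·1 = 480.
Substituting, 40·(r − 1) = 480, so r − 1 = 12 and r* = 13.
Then q − 1 = 12, so q* = 13.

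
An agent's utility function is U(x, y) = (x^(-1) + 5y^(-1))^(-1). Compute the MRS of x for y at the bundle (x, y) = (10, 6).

For CES with ρ = -1, MRS = (1/5)·(y/x)^2.
At (10, 6): MRS = 9/125.
So at (10, 6) the consumer would give up 9/125 units of y for one more unit of x.

MRS = 9/125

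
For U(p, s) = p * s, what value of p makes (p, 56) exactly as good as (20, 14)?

U(20, 14) = 280.
Set U(p, 56) = 280 and solve.
With s = 56: p = 280/56 = 5.
Check: U(5, 56) = 280.

p = 5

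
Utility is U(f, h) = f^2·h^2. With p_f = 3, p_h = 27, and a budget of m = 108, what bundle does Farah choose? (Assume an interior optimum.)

f* = 18, h* = 2

MU_f = 2·f·h^2 and MU_h = 2·f^2·h.
MRS = MU_f/MU_h = h/f.
Tangency: set MRS = p_f/p_h = 3/27 = 1/9.
So h/f = 1/9, i.e. h = (1/9)·f.
Substitute into the budget 3·f + 27·h = 108: 6·f = 108, so f* = 18.
Then h* = (1/9)·18 = 2.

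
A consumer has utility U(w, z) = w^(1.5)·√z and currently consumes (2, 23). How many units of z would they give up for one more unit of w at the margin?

MU_w = 1.5·√w·√z and MU_z = 0.5·w^(1.5)·z^(-0.5).
MRS = MU_w/MU_z = (3)·z/w.
At (2, 23): MRS = 34.5.
That is, one extra unit of w is worth 34.5 units of z at the margin.

MRS = 34.5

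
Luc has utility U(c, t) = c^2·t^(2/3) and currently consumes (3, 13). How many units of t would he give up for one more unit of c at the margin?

MRS = 13

MU_c = 2·c·t^(2/3) and MU_t = 2/3·c^2·t^(-1/3).
MRS = MU_c/MU_t = (3)·t/c.
At (3, 13): MRS = 13.
The indifference curve has slope −13 at this bundle.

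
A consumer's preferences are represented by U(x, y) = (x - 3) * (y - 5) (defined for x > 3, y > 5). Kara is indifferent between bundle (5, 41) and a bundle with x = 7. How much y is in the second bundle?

U(5, 41) = 72.
Set U(7, y) = 72 and solve.
With x = 7: (7 − 3) = 4, so (y − 5) = 72/4 = 18.
So y = 5 + 18 = 23.
Check: U(7, 23) = 72.

y = 23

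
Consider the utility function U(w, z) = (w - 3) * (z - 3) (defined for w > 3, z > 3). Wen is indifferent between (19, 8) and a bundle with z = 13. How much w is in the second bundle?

w = 11

U(19, 8) = 80.
Set U(w, 13) = 80 and solve.
With z = 13: (13 − 3) = 10, so (w − 3) = 80/10 = 8.
So w = 3 + 8 = 11.
Check: U(11, 13) = 80.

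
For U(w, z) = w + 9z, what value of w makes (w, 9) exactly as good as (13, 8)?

U(13, 8) = 85.
Set U(w, 9) = 85 and solve.
w + 9·9 = 85 ⇒ w = 4 ⇒ w = 4.
Check: U(4, 9) = 85.

w = 4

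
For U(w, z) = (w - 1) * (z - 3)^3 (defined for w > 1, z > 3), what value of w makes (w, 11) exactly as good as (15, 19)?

U(15, 19) = 57344.
Set U(w, 11) = 57344 and solve.
With z = 11: (11 − 3)^3 = 512, so (w − 1) = 57344/512 = 112.
So w = 1 + 112 = 113.
Check: U(113, 11) = 57344.

w = 113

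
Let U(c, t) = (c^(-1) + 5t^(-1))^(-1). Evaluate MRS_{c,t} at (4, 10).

MRS = 1.25

For CES with ρ = -1, MRS = (1/5)·(t/c)^2.
At (4, 10): MRS = 1.25.
That is, one extra unit of c is worth 1.25 units of t at the margin.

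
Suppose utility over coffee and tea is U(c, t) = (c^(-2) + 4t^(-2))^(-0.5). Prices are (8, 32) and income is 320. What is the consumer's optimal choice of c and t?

For CES with ρ = -2, MRS = (1/4)·(t/c)^3.
Tangency: set MRS = p_c/p_t = 8/32 = 0.25.
So (t/c)^3 = 1; taking the cube root, t/c = 1, i.e. t = c.
Substitute into the budget 8·c + 32·t = 320: 40·c = 320, so c* = 8 and t* = 8.

c* = 8, t* = 8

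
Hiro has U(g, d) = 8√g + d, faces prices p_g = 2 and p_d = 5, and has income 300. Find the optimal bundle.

MU_g = 8/(2√g), MU_d = 1.
MRS = 8/(2√g) ÷ 1.
Tangency: set MRS = p_g/p_d = 2/5 = 0.4.
MRS depends only on g: 4/√g = 0.4 ⇒ √g = 4/0.4 = 10 ⇒ g* = 100.
From the budget, 5·d = 300 − 2·100 = 100, so d* = 20.

g* = 100, d* = 20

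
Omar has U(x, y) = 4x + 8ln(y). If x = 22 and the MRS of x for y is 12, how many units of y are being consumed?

MU_x = 4, MU_y = 8/y.
MRS = 4 ÷ (8/y).
MRS depends only on y: 0.5·y = 12 ⇒ y = 12/0.5 = 24.

y = 24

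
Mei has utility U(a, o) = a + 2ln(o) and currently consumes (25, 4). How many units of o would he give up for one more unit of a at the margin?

MRS = 2

MU_a = 1, MU_o = 2/o.
MRS = 1 ÷ (2/o).
At (25, 4): MRS = 2.
The indifference curve has slope −2 at this bundle.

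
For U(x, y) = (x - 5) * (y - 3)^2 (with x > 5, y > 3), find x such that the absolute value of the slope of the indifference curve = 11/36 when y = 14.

MU_x = (y−3)^2, MU_y = 2·(x−5)·(y−3).
MRS = (1/2)·(y−3)/(x−5).
Substitute y = 14: MRS = 5.5/(x − 5). Setting this equal to 11/36 gives x − 5 = 5.5/(11/36) = 18, so x = 23.

x = 23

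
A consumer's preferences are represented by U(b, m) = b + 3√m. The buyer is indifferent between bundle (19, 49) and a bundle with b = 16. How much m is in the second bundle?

U(19, 49) = 40.
Set U(16, m) = 40 and solve.
With b = 16: 3√m = 40 − 16 = 24, so √m = 8 and m = 64.
Check: U(16, 64) = 40.

m = 64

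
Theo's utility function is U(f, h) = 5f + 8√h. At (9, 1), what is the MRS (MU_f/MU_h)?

MU_f = 5, MU_h = 8/(2√h).
MRS = 5 ÷ (8/(2√h)).
At (9, 1): MRS = 1.25.
That is, one extra unit of f is worth 1.25 units of h at the margin.

MRS = 1.25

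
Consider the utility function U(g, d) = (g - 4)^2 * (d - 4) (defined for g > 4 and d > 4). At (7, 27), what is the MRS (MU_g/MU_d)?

MU_g = 2·(g−4)·(d−4), MU_d = (g−4)^2.
MRS = (2/1)·(d−4)/(g−4).
At (7, 27): MRS = 46/3.
That is, one extra unit of g is worth 46/3 units of d at the margin.

MRS = 46/3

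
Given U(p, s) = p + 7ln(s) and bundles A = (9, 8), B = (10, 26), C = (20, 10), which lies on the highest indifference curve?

Bundle C

Evaluate utility at each bundle:
U(A) = 23.556.
U(B) = 32.807.
U(C) = 36.118.
Highest utility is C, so C ≻ B ≻ A.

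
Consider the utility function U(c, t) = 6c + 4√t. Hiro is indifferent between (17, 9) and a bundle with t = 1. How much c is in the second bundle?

c = 55/3

U(17, 9) = 114.
Set U(c, 1) = 114 and solve.
With t = 1: √1 = 1, so 6c = 114 − 4·1 = 110 and c = 55/3.
Check: U(55/3, 1) = 114.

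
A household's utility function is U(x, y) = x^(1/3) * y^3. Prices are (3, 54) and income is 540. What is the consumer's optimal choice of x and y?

x* = 18, y* = 9

MU_x = 1/3·x^(-2/3)·y^3 and MU_y = 3·x^(1/3)·y^2.
MRS = MU_x/MU_y = (1/9)·y/x.
Tangency: set MRS = p_x/p_y = 3/54 = 1/18.
So (1/9)·y/x = 1/18, i.e. y = 0.5·x.
Substitute into the budget 3·x + 54·y = 540: 30·x = 540, so x* = 18.
Then y* = 0.5·18 = 9.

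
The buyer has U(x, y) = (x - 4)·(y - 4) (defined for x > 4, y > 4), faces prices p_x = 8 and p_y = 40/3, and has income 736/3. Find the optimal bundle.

MU_x = (y−4), MU_y = (x−4).
MRS = (y−4)/(x−4).
Tangency: set MRS = p_x/p_y = 8/(40/3) = 0.6.
So (y − 4)/(x − 4) = 0.6, i.e. (y − 4) = 0.6·(x − 4).
Rewrite the budget in excess-of-subsistence terms: 8·(x − 4) + (40/3)·(y − 4) = 736/3 − 8·4 − (40/3)·4 = 160.
Substituting, 16·(x − 4) = 160, so x − 4 = 10 and x* = 14.
Then y − 4 = 0.6·10 = 6, so y* = 10.

x* = 14, y* = 10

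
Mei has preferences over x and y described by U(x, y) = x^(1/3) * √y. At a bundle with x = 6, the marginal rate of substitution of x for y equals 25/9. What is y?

y = 25

MU_x = 1/3·x^(-2/3)·√y and MU_y = 0.5·x^(1/3)·y^(-0.5).
MRS = MU_x/MU_y = (2/3)·y/x.
Substitute x = 6: MRS = y/9. Setting y/9 = 25/9 gives y = (25/9)·9 = 25.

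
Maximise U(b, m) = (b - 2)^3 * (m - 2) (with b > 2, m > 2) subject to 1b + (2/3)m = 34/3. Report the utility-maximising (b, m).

b* = 8, m* = 5

MU_b = 3·(b−2)^2·(m−2), MU_m = (b−2)^3.
MRS = (3/1)·(m−2)/(b−2).
Tangency: set MRS = p_b/p_m = 1/(2/3) = 1.5.
So (3/1)·(m − 2)/(b − 2) = 1.5, i.e. (m − 2) = 0.5·(b − 2).
Rewrite the budget in excess-of-subsistence terms: 1·(b − 2) + (2/3)·(m − 2) = 34/3 − 1·2 − (2/3)·2 = 8.
Substituting, (4/3)·(b − 2) = 8, so b − 2 = 6 and b* = 8.
Then m − 2 = 0.5·6 = 3, so m* = 5.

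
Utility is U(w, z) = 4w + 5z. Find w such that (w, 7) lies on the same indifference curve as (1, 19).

w = 16

U(1, 19) = 99.
Set U(w, 7) = 99 and solve.
4w + 5·7 = 99 ⇒ 4w = 64 ⇒ w = 16.
Check: U(16, 7) = 99.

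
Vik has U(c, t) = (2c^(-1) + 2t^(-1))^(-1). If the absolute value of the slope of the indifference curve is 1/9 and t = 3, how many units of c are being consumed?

For CES with ρ = -1, MRS = (t/c)^2.
Setting (3/c)^2 = 1/9 gives 3/c = 1/3 and c = 9.

c = 9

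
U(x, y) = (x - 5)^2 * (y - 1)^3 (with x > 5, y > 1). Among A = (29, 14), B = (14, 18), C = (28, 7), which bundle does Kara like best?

Bundle A

Evaluate utility at each bundle:
U(A) = 1265472.
U(B) = 397953.
U(C) = 114264.
Highest utility is A, so A ≻ B ≻ C.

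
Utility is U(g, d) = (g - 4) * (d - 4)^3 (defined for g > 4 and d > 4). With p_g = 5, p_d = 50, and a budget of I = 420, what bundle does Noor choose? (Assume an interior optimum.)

g* = 14, d* = 7

MU_g = (d−4)^3, MU_d = 3·(g−4)·(d−4)^2.
MRS = (1/3)·(d−4)/(g−4).
Tangency: set MRS = p_g/p_d = 5/50 = 0.1.
So (1/3)·(d − 4)/(g − 4) = 0.1, i.e. (d − 4) = 0.3·(g − 4).
Rewrite the budget in excess-of-subsistence terms: 5·(g − 4) + 50·(d − 4) = 420 − 5·4 − 50·4 = 200.
Substituting, 20·(g − 4) = 200, so g − 4 = 10 and g* = 14.
Then d − 4 = 0.3·10 = 3, so d* = 7.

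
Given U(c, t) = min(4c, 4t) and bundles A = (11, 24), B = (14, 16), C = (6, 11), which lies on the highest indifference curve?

Bundle B

Evaluate utility at each bundle:
U(A) = 44.
U(B) = 56.
U(C) = 24.
Highest utility is B, so B ≻ A ≻ C.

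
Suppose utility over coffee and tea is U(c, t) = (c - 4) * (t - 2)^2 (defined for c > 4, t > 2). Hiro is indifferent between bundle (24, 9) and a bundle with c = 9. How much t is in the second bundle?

U(24, 9) = 980.
Set U(9, t) = 980 and solve.
With c = 9: (9 − 4) = 5, so (t − 2)^2 = 980/5 = 196.
Taking the square root (with t > 2): t − 2 = 14, so t = 16.
Check: U(9, 16) = 980.

t = 16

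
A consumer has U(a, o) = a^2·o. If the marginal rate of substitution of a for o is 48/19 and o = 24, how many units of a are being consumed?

a = 19

MU_a = 2·a·o and MU_o = a^2.
MRS = MU_a/MU_o = (2/1)·o/a.
Substitute o = 24: MRS = 48/a. Setting 48/a = 48/19 gives a = 48/(48/19) = 19.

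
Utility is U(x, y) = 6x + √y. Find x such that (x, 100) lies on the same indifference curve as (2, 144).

U(2, 144) = 24.
Set U(x, 100) = 24 and solve.
With y = 100: √100 = 10, so 6x = 24 − 10 = 14 and x = 7/3.
Check: U(7/3, 100) = 24.

x = 7/3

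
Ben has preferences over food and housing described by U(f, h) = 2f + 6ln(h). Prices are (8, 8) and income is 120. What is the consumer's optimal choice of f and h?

MU_f = 2, MU_h = 6/h.
MRS = 2 ÷ (6/h).
Tangency: set MRS = p_f/p_h = 8/8 = 1.
MRS depends only on h: (1/3)·h = 1 ⇒ h* = 1/(1/3) = 3.
From the budget, 8·f = 120 − 8·3 = 96, so f* = 12.

f* = 12, h* = 3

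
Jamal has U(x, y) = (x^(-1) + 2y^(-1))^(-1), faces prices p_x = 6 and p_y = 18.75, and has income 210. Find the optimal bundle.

x* = 10, y* = 8

For CES with ρ = -1, MRS = (1/2)·(y/x)^2.
Tangency: set MRS = p_x/p_y = 6/18.75 = 8/25.
So (y/x)^2 = 16/25; taking the square root, y/x = 0.8, i.e. y = 0.8·x.
Substitute into the budget 6·x + 18.75·y = 210: 21·x = 210, so x* = 10 and y* = 0.8·10 = 8.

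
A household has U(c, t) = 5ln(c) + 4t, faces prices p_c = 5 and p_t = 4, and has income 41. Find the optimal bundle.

c* = 1, t* = 9

MU_c = 5/c, MU_t = 4.
MRS = 5/c ÷ 4.
Tangency: set MRS = p_c/p_t = 5/4 = 1.25.
MRS depends only on c: 1.25/c = 1.25 ⇒ c* = 1.25/1.25 = 1.
From the budget, 4·t = 41 − 5·1 = 36, so t* = 9.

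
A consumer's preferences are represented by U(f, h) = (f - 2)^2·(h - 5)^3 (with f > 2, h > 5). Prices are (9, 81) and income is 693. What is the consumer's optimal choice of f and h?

f* = 14, h* = 7

MU_f = 2·(f−2)·(h−5)^3, MU_h = 3·(f−2)^2·(h−5)^2.
MRS = (2/3)·(h−5)/(f−2).
Tangency: set MRS = p_f/p_h = 9/81 = 1/9.
So (2/3)·(h − 5)/(f − 2) = 1/9, i.e. (h − 5) = (1/6)·(f − 2).
Rewrite the budget in excess-of-subsistence terms: 9·(f − 2) + 81·(h − 5) = 693 − 9·2 − 81·5 = 270.
Substituting, 22.5·(f − 2) = 270, so f − 2 = 12 and f* = 14.
Then h − 5 = (1/6)·12 = 2, so h* = 7.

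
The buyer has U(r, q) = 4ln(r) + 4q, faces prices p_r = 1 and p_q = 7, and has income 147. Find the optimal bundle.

MU_r = 4/r, MU_q = 4.
MRS = 4/r ÷ 4.
Tangency: set MRS = p_r/p_q = 1/7.
MRS depends only on r: 1/r = 1/7 ⇒ r* = 1/(1/7) = 7.
From the budget, 7·q = 147 − 1·7 = 140, so q* = 20.

r* = 7, q* = 20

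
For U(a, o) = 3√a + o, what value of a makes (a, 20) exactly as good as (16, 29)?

a = 49

U(16, 29) = 41.
Set U(a, 20) = 41 and solve.
With o = 20: 3√a = 41 − 20 = 21, so √a = 7 and a = 49.
Check: U(49, 20) = 41.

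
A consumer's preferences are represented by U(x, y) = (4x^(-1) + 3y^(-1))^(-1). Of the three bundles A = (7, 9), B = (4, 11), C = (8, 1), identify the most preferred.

Evaluate utility at each bundle:
U(A) = 1.105.
U(B) = 0.786.
U(C) = 0.286.
Highest utility is A, so A ≻ B ≻ C.

Bundle A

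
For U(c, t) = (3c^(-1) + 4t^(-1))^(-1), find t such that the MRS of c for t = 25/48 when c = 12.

For CES with ρ = -1, MRS = (3/4)·(t/c)^2.
Setting (3/4)·(t/12)^2 = 25/48 gives (t/12)^2 = 25/36, so t/12 = 5/6 and t = 10.

t = 10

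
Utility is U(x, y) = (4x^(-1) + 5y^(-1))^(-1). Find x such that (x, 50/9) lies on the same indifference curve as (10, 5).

U depends on (x, y) only through S = 4x^(-1) + 5y^(-1), so equal utility means equal S. At (10, 5): S = 1.4.
With y = 50/9: 5·(50/9)^(-1) = 0.9, so 4x^(-1) = 1.4 − 0.9 = 0.5, i.e. x^(-1) = 0.125.
Hence x = 1/0.125 = 8.
Check: U(8, 50/9) = 0.7143.

x = 8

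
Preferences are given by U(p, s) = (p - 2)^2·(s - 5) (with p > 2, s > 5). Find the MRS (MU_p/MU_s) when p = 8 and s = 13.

MU_p = 2·(p−2)·(s−5), MU_s = (p−2)^2.
MRS = (2/1)·(s−5)/(p−2).
At (8, 13): MRS = 8/3.
The indifference curve has slope −8/3 at this bundle.

MRS = 8/3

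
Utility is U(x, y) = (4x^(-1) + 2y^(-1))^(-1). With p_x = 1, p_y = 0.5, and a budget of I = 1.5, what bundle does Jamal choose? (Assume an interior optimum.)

For CES with ρ = -1, MRS = (4/2)·(y/x)^2.
Tangency: set MRS = p_x/p_y = 1/0.5 = 2.
So (y/x)^2 = 1; taking the square root, y/x = 1, i.e. y = x.
Substitute into the budget 1·x + 0.5·y = 1.5: 1.5·x = 1.5, so x* = 1 and y* = 1.

x* = 1, y* = 1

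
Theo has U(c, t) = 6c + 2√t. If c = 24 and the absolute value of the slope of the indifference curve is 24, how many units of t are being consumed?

MU_c = 6, MU_t = 2/(2√t).
MRS = 6 ÷ (2/(2√t)).
MRS depends only on t: 6·√t = 24 ⇒ √t = 24/6 = 4 ⇒ t = 16.

t = 16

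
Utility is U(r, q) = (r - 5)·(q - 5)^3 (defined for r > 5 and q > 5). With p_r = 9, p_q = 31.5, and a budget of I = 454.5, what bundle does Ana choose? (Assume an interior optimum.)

MU_r = (q−5)^3, MU_q = 3·(r−5)·(q−5)^2.
MRS = (1/3)·(q−5)/(r−5).
Tangency: set MRS = p_r/p_q = 9/31.5 = 2/7.
So (1/3)·(q − 5)/(r − 5) = 2/7, i.e. (q − 5) = (6/7)·(r − 5).
Rewrite the budget in excess-of-subsistence terms: 9·(r − 5) + 31.5·(q − 5) = 454.5 − 9·5 − 31.5·5 = 252.
Substituting, 36·(r − 5) = 252, so r − 5 = 7 and r* = 12.
Then q − 5 = (6/7)·7 = 6, so q* = 11.

r* = 12, q* = 11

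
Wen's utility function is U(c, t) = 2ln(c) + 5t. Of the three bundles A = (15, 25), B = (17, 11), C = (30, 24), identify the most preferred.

Evaluate utility at each bundle:
U(A) = 130.416.
U(B) = 60.666.
U(C) = 126.802.
Highest utility is A, so A ≻ C ≻ B.

Bundle A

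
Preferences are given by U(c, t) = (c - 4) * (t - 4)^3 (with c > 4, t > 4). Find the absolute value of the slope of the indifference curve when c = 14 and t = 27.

MU_c = (t−4)^3, MU_t = 3·(c−4)·(t−4)^2.
MRS = (1/3)·(t−4)/(c−4).
At (14, 27): MRS = 23/30.
The indifference curve has slope −23/30 at this bundle.

MRS = 23/30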